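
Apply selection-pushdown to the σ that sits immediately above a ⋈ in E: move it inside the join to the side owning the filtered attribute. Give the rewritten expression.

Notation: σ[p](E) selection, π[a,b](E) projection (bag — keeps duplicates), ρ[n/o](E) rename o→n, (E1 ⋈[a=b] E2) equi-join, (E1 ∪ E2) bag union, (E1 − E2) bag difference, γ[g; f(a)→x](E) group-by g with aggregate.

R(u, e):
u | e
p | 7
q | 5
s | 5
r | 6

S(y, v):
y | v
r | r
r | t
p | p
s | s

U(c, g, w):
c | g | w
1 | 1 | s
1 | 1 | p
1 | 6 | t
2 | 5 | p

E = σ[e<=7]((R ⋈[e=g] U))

σ filters on e, owned by the left side.
E' = (σ[e<=7](R) ⋈[e=g] U)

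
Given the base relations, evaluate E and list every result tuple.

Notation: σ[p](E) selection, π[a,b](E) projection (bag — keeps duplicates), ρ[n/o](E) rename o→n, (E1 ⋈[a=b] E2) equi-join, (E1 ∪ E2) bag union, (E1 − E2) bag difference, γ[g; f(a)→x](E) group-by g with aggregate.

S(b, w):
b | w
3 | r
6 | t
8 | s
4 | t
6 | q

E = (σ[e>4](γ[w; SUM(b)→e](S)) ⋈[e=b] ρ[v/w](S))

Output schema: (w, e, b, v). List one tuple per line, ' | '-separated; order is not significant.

Row counts bottom-up:
  S → 5
  γ[w; SUM(b)→e](S) → 4
  σ[e>4](γ[w; SUM(b)→e](S)) → 3
  S → 5
  ρ[v/w](S) → 5
  (σ[e>4](γ[w; SUM(b)→e](S)) ⋈[e=b] ρ[v/w](S)) → 3

== RESULT ==
w | e | b | v
q | 6 | 6 | q
q | 6 | 6 | t
s | 8 | 8 | s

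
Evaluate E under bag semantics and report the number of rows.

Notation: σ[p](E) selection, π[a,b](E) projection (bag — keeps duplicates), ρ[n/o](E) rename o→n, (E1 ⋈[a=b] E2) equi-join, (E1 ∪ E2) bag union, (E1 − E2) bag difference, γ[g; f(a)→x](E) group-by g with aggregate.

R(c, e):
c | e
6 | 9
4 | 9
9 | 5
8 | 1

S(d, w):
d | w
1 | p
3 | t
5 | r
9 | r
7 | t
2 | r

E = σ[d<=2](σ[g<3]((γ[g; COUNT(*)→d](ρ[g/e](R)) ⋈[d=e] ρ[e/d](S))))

Subexpression sizes:
  R → 4
  ρ[g/e](R) → 4
  γ[g; COUNT(*)→d](ρ[g/e](R)) → 3
  S → 6
  ρ[e/d](S) → 6
  (γ[g; COUNT(*)→d](ρ[g/e](R)) ⋈[d=e] ρ[e/d](S)) → 3
  σ[g<3]((γ[g; COUNT(*)→d](ρ[g/e](R)) ⋈[d=e] ρ[e/d](S))) → 1
  σ[d<=2](σ[g<3]((γ[g; COUNT(*)→d](ρ[g/e](R)) ⋈[d=e] ρ[e/d](S)))) → 1

|E| = 1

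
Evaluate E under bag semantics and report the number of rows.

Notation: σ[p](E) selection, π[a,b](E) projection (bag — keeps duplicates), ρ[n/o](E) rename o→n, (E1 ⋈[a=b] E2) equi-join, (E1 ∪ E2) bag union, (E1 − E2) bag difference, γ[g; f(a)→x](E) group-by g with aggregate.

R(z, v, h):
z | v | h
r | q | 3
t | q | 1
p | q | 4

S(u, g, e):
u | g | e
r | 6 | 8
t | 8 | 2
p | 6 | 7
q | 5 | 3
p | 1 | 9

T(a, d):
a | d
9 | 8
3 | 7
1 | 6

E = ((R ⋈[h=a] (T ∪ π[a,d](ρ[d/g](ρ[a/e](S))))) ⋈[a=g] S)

Per-node cardinality:
  R → 3
  T → 3
  S → 5
  ρ[a/e](S) → 5
  ρ[d/g](ρ[a/e](S)) → 5
  π[a,d](ρ[d/g](ρ[a/e](S))) → 5
  (T ∪ π[a,d](ρ[d/g](ρ[a/e](S)))) → 8
  (R ⋈[h=a] (T ∪ π[a,d](ρ[d/g](ρ[a/e](S))))) → 3
  S → 5
  ((R ⋈[h=a] (T ∪ π[a,d](ρ[d/g](ρ[a/e](S))))) ⋈[a=g] S) → 1

|E| = 1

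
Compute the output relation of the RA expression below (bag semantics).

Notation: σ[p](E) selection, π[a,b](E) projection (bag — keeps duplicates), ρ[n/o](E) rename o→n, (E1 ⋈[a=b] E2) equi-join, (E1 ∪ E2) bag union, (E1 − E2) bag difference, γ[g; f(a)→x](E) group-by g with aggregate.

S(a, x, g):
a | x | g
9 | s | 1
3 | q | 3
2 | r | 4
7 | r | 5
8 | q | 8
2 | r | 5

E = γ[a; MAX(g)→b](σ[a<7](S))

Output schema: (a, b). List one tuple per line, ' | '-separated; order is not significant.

Row counts bottom-up:
  S → 6
  σ[a<7](S) → 3
  γ[a; MAX(g)→b](σ[a<7](S)) → 2

== RESULT ==
a | b
2 | 5
3 | 3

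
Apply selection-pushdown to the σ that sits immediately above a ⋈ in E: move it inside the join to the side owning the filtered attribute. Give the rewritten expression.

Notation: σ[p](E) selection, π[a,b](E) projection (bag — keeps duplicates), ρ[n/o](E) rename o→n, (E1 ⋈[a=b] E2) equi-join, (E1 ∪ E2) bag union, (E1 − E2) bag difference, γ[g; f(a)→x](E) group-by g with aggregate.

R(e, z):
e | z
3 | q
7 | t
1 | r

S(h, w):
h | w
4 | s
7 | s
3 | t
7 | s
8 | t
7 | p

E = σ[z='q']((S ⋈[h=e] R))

σ filters on z, owned by the right side.
E' = (S ⋈[h=e] σ[z='q'](R))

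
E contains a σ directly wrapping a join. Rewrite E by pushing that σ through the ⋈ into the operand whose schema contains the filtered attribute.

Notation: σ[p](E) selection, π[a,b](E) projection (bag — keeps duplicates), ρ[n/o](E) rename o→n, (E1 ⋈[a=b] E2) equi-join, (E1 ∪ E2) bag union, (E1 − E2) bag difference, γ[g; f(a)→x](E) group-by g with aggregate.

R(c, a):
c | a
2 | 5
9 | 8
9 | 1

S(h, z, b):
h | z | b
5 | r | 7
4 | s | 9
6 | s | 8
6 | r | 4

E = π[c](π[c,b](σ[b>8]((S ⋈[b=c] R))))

σ filters on b, owned by the left side.
E' = π[c](π[c,b]((σ[b>8](S) ⋈[b=c] R)))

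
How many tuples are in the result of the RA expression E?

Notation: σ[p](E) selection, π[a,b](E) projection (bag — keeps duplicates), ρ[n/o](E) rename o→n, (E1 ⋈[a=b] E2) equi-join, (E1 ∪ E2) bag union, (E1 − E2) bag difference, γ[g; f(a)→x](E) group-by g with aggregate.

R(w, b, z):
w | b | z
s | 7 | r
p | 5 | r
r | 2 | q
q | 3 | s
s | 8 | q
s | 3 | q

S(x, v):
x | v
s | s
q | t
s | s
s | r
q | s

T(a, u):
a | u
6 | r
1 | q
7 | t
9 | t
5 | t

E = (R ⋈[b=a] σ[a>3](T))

Subexpression sizes:
  R → 6
  T → 5
  σ[a>3](T) → 4
  (R ⋈[b=a] σ[a>3](T)) → 2

|E| = 2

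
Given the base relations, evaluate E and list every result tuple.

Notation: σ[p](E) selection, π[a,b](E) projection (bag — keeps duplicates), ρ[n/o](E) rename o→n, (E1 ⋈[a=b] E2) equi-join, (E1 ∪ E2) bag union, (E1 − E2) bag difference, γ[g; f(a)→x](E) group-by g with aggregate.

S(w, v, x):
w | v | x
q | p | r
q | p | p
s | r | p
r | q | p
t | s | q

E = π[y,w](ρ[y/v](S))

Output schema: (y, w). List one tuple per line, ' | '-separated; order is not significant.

Per-node cardinality:
  S → 5
  ρ[y/v](S) → 5
  π[y,w](ρ[y/v](S)) → 5

== RESULT ==
y | w
p | q
p | q
q | r
r | s
s | t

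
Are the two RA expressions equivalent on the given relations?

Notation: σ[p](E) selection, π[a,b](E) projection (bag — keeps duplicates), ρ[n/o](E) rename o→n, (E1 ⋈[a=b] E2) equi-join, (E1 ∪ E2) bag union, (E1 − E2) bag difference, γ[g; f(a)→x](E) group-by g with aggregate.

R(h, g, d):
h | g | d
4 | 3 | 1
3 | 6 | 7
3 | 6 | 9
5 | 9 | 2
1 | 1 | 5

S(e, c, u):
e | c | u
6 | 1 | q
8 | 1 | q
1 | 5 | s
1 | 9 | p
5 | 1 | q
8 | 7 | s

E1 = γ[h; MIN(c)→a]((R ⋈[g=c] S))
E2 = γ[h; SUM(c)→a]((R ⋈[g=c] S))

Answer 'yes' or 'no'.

E1 row counts bottom-up:
  R → 5
  S → 6
  (R ⋈[g=c] S) → 4
  γ[h; MIN(c)→a]((R ⋈[g=c] S)) → 2
E2 row counts bottom-up:
  R → 5
  S → 6
  (R ⋈[g=c] S) → 4
  γ[h; SUM(c)→a]((R ⋈[g=c] S)) → 2

E1 result:
h | a
1 | 1
5 | 9
E2 result:
h | a
1 | 3
5 | 9
Witness: (1, 1) appears 1× in E1 but 0× in E2.

no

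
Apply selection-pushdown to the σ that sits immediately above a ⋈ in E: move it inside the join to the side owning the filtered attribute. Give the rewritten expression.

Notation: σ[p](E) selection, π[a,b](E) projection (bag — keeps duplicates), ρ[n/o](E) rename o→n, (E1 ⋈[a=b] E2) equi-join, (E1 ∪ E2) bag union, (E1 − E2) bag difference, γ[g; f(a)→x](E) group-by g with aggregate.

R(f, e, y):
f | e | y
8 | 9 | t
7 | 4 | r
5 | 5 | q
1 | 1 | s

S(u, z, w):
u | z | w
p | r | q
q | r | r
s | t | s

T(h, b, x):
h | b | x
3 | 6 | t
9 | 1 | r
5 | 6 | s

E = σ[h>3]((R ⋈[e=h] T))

σ filters on h, owned by the right side.
E' = (R ⋈[e=h] σ[h>3](T))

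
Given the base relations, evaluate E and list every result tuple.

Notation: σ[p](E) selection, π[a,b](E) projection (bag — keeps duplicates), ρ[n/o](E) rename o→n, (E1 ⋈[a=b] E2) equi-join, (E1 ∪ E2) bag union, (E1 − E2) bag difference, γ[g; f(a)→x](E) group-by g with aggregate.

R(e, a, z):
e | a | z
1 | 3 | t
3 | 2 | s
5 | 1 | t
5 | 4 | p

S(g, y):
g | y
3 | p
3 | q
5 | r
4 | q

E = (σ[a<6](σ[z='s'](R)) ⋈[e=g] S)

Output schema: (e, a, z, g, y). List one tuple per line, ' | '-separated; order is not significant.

Subexpression sizes:
  R → 4
  σ[z='s'](R) → 1
  σ[a<6](σ[z='s'](R)) → 1
  S → 4
  (σ[a<6](σ[z='s'](R)) ⋈[e=g] S) → 2

== RESULT ==
e | a | z | g | y
3 | 2 | s | 3 | p
3 | 2 | s | 3 | q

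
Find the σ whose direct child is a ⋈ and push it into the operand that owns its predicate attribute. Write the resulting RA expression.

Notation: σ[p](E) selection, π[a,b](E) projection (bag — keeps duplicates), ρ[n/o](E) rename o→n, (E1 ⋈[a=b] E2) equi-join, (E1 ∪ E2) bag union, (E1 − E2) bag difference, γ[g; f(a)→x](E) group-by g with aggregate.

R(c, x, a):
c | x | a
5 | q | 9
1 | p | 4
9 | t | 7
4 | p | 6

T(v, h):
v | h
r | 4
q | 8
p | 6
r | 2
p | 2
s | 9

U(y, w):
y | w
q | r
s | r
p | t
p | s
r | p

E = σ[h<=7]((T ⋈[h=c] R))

σ filters on h, owned by the left side.
E' = (σ[h<=7](T) ⋈[h=c] R)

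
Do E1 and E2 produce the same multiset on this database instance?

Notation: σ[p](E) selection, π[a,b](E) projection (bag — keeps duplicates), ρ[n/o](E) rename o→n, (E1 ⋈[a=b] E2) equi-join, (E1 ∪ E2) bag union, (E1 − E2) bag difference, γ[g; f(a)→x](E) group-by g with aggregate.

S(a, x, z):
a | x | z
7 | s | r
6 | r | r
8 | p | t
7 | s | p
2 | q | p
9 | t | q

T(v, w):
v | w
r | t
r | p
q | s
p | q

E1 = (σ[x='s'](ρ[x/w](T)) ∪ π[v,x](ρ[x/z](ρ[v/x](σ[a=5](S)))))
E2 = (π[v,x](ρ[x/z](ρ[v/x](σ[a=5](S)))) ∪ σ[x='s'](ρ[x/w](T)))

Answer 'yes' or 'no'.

E1 stepwise |·|:
  T → 4
  ρ[x/w](T) → 4
  σ[x='s'](ρ[x/w](T)) → 1
  S → 6
  σ[a=5](S) → 0
  ρ[v/x](σ[a=5](S)) → 0
  ρ[x/z](ρ[v/x](σ[a=5](S))) → 0
  π[v,x](ρ[x/z](ρ[v/x](σ[a=5](S)))) → 0
  (σ[x='s'](ρ[x/w](T)) ∪ π[v,x](ρ[x/z](ρ[v/x](σ[a=5](S))))) → 1
E2 stepwise |·|:
  S → 6
  σ[a=5](S) → 0
  ρ[v/x](σ[a=5](S)) → 0
  ρ[x/z](ρ[v/x](σ[a=5](S))) → 0
  π[v,x](ρ[x/z](ρ[v/x](σ[a=5](S)))) → 0
  T → 4
  ρ[x/w](T) → 4
  σ[x='s'](ρ[x/w](T)) → 1
  (π[v,x](ρ[x/z](ρ[v/x](σ[a=5](S)))) ∪ σ[x='s'](ρ[x/w](T))) → 1

E1 and E2 produce the same multiset:
v | x
q | s

yes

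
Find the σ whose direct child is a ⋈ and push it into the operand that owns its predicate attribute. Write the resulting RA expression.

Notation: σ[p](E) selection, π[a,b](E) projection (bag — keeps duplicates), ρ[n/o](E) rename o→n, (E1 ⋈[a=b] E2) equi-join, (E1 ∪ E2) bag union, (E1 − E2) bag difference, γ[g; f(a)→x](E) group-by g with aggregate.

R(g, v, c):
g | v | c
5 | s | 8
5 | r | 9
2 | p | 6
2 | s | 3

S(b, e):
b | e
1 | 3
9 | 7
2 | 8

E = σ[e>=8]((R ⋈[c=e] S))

σ filters on e, owned by the right side.
E' = (R ⋈[c=e] σ[e>=8](S))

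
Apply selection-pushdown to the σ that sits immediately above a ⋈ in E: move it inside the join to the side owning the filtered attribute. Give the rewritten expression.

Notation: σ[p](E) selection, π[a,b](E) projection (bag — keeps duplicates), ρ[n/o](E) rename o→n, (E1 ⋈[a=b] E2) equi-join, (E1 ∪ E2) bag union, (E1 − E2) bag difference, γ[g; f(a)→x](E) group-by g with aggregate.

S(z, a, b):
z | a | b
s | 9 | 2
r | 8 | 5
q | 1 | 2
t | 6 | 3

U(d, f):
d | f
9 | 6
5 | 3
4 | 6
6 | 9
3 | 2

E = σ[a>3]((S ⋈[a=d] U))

σ filters on a, owned by the left side.
E' = (σ[a>3](S) ⋈[a=d] U)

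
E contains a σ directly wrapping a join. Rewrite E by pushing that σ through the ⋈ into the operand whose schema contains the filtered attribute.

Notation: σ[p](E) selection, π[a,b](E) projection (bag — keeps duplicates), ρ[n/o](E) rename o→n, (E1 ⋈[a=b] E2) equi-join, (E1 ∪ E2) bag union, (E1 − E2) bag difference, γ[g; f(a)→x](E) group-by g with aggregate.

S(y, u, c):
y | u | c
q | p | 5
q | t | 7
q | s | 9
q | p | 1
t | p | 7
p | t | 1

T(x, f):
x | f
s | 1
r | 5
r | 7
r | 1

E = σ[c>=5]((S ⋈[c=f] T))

σ filters on c, owned by the left side.
E' = (σ[c>=5](S) ⋈[c=f] T)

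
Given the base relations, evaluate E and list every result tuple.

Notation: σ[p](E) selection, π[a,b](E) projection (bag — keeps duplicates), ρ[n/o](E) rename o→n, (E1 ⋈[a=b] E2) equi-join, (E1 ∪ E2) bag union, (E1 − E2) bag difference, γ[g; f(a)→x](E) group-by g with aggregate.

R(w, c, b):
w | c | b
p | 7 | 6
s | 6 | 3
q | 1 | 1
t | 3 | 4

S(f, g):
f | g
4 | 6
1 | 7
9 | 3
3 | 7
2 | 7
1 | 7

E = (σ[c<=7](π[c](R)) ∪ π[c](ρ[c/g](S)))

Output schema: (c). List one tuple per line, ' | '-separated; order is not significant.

Subexpression sizes:
  R → 4
  π[c](R) → 4
  σ[c<=7](π[c](R)) → 4
  S → 6
  ρ[c/g](S) → 6
  π[c](ρ[c/g](S)) → 6
  (σ[c<=7](π[c](R)) ∪ π[c](ρ[c/g](S))) → 10

== RESULT ==
c
1
3
3
6
6
7
7
7
7
7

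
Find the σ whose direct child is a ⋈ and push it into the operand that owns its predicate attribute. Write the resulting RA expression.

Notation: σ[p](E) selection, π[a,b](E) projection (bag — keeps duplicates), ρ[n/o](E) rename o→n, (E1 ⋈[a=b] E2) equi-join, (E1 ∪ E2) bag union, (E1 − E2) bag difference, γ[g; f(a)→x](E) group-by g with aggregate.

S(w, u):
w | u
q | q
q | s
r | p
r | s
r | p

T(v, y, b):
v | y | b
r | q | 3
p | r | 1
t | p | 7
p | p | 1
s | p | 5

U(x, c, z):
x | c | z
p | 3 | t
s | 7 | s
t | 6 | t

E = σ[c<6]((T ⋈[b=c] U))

σ filters on c, owned by the right side.
E' = (T ⋈[b=c] σ[c<6](U))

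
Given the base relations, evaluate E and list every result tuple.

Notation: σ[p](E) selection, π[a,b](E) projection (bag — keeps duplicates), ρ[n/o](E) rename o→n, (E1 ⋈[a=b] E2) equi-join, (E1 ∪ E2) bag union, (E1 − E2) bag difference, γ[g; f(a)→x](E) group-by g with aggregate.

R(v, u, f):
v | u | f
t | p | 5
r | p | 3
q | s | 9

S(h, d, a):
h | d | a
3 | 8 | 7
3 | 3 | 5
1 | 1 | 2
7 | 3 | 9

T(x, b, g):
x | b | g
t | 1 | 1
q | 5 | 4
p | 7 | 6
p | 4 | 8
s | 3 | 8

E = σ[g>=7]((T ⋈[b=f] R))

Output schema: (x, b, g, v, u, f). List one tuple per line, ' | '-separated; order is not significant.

Per-node cardinality:
  T → 5
  R → 3
  (T ⋈[b=f] R) → 2
  σ[g>=7]((T ⋈[b=f] R)) → 1

== RESULT ==
x | b | g | v | u | f
s | 3 | 8 | r | p | 3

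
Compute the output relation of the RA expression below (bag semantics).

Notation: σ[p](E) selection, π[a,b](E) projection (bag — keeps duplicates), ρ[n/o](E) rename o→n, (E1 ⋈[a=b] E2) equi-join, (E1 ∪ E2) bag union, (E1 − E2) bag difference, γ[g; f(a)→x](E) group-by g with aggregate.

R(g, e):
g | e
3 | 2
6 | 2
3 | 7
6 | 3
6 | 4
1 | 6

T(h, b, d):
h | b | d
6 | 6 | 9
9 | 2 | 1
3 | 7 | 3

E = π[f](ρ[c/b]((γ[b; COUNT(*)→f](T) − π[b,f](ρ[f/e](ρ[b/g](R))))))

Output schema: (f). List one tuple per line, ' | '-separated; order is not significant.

Subexpression sizes:
  T → 3
  γ[b; COUNT(*)→f](T) → 3
  R → 6
  ρ[b/g](R) → 6
  ρ[f/e](ρ[b/g](R)) → 6
  π[b,f](ρ[f/e](ρ[b/g](R))) → 6
  (γ[b; COUNT(*)→f](T) − π[b,f](ρ[f/e](ρ[b/g](R)))) → 3
  ρ[c/b]((γ[b; COUNT(*)→f](T) − π[b,f](ρ[f/e](ρ[b/g](R))))) → 3
  π[f](ρ[c/b]((γ[b; COUNT(*)→f](T) − π[b,f](ρ[f/e](ρ[b/g](R)))))) → 3

== RESULT ==
f
1
1
1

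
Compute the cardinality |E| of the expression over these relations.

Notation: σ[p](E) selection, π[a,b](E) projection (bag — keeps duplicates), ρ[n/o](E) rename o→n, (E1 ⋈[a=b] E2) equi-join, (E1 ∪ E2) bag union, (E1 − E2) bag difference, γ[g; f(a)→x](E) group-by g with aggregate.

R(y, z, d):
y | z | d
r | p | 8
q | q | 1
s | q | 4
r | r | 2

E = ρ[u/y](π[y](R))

Stepwise |·|:
  R → 4
  π[y](R) → 4
  ρ[u/y](π[y](R)) → 4

|E| = 4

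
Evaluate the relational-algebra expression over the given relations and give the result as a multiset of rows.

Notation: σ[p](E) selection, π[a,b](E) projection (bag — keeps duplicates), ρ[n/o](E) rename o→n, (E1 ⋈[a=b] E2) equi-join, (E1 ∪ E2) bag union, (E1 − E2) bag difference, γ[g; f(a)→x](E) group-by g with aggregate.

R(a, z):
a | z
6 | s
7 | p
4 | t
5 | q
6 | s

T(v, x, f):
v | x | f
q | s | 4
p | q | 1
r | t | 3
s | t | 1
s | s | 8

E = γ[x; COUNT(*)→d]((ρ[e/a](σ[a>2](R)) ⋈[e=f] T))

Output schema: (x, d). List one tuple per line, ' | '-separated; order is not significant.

Subexpression sizes:
  R → 5
  σ[a>2](R) → 5
  ρ[e/a](σ[a>2](R)) → 5
  T → 5
  (ρ[e/a](σ[a>2](R)) ⋈[e=f] T) → 1
  γ[x; COUNT(*)→d]((ρ[e/a](σ[a>2](R)) ⋈[e=f] T)) → 1

== RESULT ==
x | d
s | 1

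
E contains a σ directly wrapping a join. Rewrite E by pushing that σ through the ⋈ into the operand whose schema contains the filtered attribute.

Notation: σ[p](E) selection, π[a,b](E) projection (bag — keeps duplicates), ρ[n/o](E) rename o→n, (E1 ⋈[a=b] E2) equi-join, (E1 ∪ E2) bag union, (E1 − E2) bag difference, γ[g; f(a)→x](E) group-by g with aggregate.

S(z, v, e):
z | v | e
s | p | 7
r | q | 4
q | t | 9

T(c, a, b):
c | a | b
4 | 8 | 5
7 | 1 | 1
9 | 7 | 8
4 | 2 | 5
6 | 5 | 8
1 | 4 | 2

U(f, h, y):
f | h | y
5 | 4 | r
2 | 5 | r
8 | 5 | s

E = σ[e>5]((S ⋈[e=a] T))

σ filters on e, owned by the left side.
E' = (σ[e>5](S) ⋈[e=a] T)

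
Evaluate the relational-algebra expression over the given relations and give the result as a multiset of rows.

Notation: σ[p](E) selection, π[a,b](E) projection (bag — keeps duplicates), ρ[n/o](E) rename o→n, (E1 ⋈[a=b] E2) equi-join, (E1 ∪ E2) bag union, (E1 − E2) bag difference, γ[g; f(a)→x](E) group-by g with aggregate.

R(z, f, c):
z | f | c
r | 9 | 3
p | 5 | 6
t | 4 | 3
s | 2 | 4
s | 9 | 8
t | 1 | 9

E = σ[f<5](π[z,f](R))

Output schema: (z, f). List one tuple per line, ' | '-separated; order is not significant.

Per-node cardinality:
  R → 6
  π[z,f](R) → 6
  σ[f<5](π[z,f](R)) → 3

== RESULT ==
z | f
s | 2
t | 1
t | 4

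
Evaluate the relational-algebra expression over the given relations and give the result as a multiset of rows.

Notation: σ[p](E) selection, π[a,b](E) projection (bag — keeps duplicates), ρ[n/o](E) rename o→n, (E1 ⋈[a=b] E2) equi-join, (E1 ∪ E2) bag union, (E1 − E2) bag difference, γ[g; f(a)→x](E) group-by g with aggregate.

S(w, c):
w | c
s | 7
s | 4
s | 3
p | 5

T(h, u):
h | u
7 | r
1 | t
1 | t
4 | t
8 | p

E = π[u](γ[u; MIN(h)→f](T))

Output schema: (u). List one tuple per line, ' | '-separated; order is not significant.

Subexpression sizes:
  T → 5
  γ[u; MIN(h)→f](T) → 3
  π[u](γ[u; MIN(h)→f](T)) → 3

== RESULT ==
u
p
r
t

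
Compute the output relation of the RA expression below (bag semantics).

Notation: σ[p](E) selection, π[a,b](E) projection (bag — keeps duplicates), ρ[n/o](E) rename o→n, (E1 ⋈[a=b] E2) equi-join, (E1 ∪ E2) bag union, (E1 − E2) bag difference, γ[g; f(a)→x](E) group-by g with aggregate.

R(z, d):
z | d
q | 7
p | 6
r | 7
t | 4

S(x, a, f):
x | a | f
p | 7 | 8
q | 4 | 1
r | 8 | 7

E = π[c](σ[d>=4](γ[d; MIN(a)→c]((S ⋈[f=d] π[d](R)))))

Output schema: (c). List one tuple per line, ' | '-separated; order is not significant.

Row counts bottom-up:
  S → 3
  R → 4
  π[d](R) → 4
  (S ⋈[f=d] π[d](R)) → 2
  γ[d; MIN(a)→c]((S ⋈[f=d] π[d](R))) → 1
  σ[d>=4](γ[d; MIN(a)→c]((S ⋈[f=d] π[d](R)))) → 1
  π[c](σ[d>=4](γ[d; MIN(a)→c]((S ⋈[f=d] π[d](R))))) → 1

== RESULT ==
c
8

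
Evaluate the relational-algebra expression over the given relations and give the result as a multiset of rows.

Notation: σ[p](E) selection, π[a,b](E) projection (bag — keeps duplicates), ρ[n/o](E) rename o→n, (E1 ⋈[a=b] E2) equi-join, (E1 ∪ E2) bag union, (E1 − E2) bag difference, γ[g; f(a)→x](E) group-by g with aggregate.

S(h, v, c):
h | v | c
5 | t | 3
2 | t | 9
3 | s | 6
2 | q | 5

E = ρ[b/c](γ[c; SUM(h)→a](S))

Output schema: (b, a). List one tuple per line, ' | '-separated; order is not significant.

Per-node cardinality:
  S → 4
  γ[c; SUM(h)→a](S) → 4
  ρ[b/c](γ[c; SUM(h)→a](S)) → 4

== RESULT ==
b | a
3 | 5
5 | 2
6 | 3
9 | 2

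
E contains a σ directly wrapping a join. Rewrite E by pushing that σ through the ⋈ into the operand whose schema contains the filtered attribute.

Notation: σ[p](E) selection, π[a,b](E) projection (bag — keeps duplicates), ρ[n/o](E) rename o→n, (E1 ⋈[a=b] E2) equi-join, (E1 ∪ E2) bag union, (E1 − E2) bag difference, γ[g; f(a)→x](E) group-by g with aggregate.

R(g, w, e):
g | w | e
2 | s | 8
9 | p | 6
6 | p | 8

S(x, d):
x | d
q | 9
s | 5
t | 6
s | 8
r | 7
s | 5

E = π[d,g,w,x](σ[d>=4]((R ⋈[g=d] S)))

σ filters on d, owned by the right side.
E' = π[d,g,w,x]((R ⋈[g=d] σ[d>=4](S)))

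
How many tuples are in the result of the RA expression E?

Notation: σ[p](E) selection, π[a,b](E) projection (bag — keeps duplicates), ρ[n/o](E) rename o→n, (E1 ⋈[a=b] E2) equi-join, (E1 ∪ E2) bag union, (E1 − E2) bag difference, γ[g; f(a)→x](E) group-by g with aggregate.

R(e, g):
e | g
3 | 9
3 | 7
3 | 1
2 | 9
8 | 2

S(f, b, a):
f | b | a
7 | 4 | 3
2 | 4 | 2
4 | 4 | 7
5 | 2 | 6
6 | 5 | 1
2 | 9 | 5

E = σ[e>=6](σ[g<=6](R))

Per-node cardinality:
  R → 5
  σ[g<=6](R) → 2
  σ[e>=6](σ[g<=6](R)) → 1

|E| = 1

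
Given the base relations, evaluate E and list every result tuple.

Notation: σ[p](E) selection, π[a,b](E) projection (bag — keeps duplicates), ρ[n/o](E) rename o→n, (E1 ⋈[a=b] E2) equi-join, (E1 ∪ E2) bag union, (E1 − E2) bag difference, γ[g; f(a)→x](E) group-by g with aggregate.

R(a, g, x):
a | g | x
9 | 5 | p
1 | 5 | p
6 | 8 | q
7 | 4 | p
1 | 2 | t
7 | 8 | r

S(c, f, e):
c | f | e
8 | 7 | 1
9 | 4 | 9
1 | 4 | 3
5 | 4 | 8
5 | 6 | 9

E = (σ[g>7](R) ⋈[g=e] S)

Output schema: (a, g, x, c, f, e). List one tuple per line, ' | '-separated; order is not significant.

Stepwise |·|:
  R → 6
  σ[g>7](R) → 2
  S → 5
  (σ[g>7](R) ⋈[g=e] S) → 2

== RESULT ==
a | g | x | c | f | e
6 | 8 | q | 5 | 4 | 8
7 | 8 | r | 5 | 4 | 8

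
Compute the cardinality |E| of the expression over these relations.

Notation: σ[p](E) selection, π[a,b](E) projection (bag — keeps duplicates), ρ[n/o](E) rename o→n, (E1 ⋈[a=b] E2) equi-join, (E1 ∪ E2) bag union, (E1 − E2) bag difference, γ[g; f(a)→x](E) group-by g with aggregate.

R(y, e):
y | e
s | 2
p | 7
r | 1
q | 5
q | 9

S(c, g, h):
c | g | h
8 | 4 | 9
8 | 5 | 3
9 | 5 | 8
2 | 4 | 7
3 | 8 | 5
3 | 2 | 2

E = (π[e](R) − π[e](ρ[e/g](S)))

Per-node cardinality:
  R → 5
  π[e](R) → 5
  S → 6
  ρ[e/g](S) → 6
  π[e](ρ[e/g](S)) → 6
  (π[e](R) − π[e](ρ[e/g](S))) → 3

|E| = 3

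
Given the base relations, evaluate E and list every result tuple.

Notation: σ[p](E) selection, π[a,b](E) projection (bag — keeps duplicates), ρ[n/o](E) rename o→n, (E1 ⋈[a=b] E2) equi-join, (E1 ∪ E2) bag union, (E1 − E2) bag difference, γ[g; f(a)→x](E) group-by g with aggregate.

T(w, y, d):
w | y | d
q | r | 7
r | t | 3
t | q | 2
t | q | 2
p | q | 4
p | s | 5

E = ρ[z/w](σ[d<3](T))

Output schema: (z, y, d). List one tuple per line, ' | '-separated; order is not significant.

Row counts bottom-up:
  T → 6
  σ[d<3](T) → 2
  ρ[z/w](σ[d<3](T)) → 2

== RESULT ==
z | y | d
t | q | 2
t | q | 2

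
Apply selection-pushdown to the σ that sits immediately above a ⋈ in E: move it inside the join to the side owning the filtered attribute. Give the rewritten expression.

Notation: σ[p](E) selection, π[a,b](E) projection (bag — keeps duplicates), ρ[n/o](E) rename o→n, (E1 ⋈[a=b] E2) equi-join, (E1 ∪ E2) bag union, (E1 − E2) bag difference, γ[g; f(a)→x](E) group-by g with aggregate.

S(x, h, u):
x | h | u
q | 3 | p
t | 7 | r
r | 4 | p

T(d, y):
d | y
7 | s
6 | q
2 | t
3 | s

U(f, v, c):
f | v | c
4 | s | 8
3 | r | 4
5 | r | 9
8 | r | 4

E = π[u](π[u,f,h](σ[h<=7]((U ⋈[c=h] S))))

σ filters on h, owned by the right side.
E' = π[u](π[u,f,h]((U ⋈[c=h] σ[h<=7](S))))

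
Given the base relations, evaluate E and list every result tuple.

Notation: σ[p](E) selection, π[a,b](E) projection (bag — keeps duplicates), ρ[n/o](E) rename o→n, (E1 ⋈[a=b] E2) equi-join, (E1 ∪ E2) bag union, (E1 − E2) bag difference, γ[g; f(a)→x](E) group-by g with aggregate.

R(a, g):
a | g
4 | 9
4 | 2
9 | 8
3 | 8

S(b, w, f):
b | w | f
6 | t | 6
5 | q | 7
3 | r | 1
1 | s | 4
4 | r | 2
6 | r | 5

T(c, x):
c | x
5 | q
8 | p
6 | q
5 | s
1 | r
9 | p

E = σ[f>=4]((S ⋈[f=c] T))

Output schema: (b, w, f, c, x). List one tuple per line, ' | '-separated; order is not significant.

Subexpression sizes:
  S → 6
  T → 6
  (S ⋈[f=c] T) → 4
  σ[f>=4]((S ⋈[f=c] T)) → 3

== RESULT ==
b | w | f | c | x
6 | r | 5 | 5 | q
6 | r | 5 | 5 | s
6 | t | 6 | 6 | q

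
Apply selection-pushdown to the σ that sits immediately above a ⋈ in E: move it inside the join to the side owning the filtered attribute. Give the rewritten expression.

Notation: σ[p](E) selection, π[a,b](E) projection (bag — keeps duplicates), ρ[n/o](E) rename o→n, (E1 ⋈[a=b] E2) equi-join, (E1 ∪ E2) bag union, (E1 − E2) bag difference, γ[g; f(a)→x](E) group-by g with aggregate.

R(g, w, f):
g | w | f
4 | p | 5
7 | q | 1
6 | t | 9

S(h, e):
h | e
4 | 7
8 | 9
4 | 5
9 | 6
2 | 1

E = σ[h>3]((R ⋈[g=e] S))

σ filters on h, owned by the right side.
E' = (R ⋈[g=e] σ[h>3](S))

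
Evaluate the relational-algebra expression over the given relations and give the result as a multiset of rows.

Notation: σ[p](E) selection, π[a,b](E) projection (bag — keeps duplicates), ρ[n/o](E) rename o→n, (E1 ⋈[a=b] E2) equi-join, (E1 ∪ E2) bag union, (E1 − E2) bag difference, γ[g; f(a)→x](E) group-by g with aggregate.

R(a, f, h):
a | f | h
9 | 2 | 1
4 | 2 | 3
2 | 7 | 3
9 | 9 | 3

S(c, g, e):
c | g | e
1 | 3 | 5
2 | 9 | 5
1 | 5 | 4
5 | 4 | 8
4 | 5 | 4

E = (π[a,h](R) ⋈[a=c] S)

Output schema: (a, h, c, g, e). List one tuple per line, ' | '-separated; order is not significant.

Per-node cardinality:
  R → 4
  π[a,h](R) → 4
  S → 5
  (π[a,h](R) ⋈[a=c] S) → 2

== RESULT ==
a | h | c | g | e
2 | 3 | 2 | 9 | 5
4 | 3 | 4 | 5 | 4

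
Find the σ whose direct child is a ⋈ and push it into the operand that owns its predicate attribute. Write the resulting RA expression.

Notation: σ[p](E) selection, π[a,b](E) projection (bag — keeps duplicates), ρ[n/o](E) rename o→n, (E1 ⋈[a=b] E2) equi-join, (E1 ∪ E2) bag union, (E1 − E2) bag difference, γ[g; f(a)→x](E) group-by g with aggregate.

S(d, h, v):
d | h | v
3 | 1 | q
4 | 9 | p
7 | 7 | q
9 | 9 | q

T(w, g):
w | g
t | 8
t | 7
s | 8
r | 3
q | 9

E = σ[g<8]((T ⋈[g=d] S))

σ filters on g, owned by the left side.
E' = (σ[g<8](T) ⋈[g=d] S)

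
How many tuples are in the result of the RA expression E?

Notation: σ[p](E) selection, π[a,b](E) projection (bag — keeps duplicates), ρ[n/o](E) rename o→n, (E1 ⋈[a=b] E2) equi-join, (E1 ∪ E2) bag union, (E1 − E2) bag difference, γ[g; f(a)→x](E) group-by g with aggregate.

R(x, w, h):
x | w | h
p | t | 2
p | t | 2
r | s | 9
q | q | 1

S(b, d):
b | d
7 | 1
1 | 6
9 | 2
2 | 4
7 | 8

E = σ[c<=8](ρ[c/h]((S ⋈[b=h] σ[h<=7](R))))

Row counts bottom-up:
  S → 5
  R → 4
  σ[h<=7](R) → 3
  (S ⋈[b=h] σ[h<=7](R)) → 3
  ρ[c/h]((S ⋈[b=h] σ[h<=7](R))) → 3
  σ[c<=8](ρ[c/h]((S ⋈[b=h] σ[h<=7](R)))) → 3

|E| = 3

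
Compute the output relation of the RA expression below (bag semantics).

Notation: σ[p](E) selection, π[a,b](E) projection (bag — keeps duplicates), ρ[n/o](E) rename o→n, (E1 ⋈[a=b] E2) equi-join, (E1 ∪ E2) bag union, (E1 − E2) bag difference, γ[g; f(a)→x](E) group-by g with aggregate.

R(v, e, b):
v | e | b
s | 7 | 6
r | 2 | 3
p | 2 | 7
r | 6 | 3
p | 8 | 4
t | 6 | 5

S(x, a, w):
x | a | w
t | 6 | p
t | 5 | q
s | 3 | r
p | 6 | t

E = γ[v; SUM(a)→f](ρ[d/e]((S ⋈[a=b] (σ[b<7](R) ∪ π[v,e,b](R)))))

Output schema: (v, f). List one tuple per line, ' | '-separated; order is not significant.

Per-node cardinality:
  S → 4
  R → 6
  σ[b<7](R) → 5
  R → 6
  π[v,e,b](R) → 6
  (σ[b<7](R) ∪ π[v,e,b](R)) → 11
  (S ⋈[a=b] (σ[b<7](R) ∪ π[v,e,b](R))) → 10
  ρ[d/e]((S ⋈[a=b] (σ[b<7](R) ∪ π[v,e,b](R)))) → 10
  γ[v; SUM(a)→f](ρ[d/e]((S ⋈[a=b] (σ[b<7](R) ∪ π[v,e,b](R))))) → 3

== RESULT ==
v | f
r | 12
s | 24
t | 10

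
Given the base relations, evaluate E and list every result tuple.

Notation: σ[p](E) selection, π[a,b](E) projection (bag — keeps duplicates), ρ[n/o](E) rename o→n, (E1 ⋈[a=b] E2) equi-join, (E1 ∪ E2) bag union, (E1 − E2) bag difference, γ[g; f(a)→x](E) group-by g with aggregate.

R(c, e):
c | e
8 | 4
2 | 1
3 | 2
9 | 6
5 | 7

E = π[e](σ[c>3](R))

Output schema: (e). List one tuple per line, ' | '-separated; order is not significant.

Subexpression sizes:
  R → 5
  σ[c>3](R) → 3
  π[e](σ[c>3](R)) → 3

== RESULT ==
e
4
6
7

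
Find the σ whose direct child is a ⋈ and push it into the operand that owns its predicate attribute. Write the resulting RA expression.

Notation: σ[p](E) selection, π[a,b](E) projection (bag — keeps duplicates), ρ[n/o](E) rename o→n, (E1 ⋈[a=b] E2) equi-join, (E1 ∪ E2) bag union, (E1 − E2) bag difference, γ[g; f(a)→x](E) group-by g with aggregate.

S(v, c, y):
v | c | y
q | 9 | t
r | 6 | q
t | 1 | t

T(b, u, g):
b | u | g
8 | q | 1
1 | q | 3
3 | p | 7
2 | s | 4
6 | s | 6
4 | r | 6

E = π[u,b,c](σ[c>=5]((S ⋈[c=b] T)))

σ filters on c, owned by the left side.
E' = π[u,b,c]((σ[c>=5](S) ⋈[c=b] T))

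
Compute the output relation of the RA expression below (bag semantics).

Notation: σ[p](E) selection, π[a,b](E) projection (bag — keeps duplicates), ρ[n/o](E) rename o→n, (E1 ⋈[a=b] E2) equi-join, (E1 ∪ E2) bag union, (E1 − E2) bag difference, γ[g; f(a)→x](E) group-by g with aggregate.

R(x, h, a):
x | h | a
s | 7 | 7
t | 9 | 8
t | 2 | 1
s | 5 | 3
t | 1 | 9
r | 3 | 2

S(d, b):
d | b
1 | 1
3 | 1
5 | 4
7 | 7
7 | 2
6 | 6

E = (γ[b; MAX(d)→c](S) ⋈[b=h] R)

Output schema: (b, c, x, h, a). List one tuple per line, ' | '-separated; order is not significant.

Row counts bottom-up:
  S → 6
  γ[b; MAX(d)→c](S) → 5
  R → 6
  (γ[b; MAX(d)→c](S) ⋈[b=h] R) → 3

== RESULT ==
b | c | x | h | a
1 | 3 | t | 1 | 9
2 | 7 | t | 2 | 1
7 | 7 | s | 7 | 7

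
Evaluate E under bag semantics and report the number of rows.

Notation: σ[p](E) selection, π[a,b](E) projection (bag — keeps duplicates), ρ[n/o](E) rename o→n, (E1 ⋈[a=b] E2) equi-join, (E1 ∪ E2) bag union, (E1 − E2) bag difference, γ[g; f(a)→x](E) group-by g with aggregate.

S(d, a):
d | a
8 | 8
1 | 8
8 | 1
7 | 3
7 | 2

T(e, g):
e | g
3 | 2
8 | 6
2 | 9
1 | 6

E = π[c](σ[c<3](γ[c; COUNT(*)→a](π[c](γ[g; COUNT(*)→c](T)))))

Subexpression sizes:
  T → 4
  γ[g; COUNT(*)→c](T) → 3
  π[c](γ[g; COUNT(*)→c](T)) → 3
  γ[c; COUNT(*)→a](π[c](γ[g; COUNT(*)→c](T))) → 2
  σ[c<3](γ[c; COUNT(*)→a](π[c](γ[g; COUNT(*)→c](T)))) → 2
  π[c](σ[c<3](γ[c; COUNT(*)→a](π[c](γ[g; COUNT(*)→c](T))))) → 2

|E| = 2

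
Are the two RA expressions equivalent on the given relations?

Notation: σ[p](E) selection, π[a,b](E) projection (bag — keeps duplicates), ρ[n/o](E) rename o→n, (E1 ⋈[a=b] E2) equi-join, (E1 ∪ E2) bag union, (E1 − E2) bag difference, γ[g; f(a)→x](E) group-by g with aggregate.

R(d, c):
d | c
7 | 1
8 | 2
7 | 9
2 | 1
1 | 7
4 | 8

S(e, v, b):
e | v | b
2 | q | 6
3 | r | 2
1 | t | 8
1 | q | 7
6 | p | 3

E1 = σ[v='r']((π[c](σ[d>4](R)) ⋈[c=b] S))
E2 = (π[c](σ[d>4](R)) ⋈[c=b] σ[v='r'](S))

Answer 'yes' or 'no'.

E1 stepwise |·|:
  R → 6
  σ[d>4](R) → 3
  π[c](σ[d>4](R)) → 3
  S → 5
  (π[c](σ[d>4](R)) ⋈[c=b] S) → 1
  σ[v='r']((π[c](σ[d>4](R)) ⋈[c=b] S)) → 1
E2 stepwise |·|:
  R → 6
  σ[d>4](R) → 3
  π[c](σ[d>4](R)) → 3
  S → 5
  σ[v='r'](S) → 1
  (π[c](σ[d>4](R)) ⋈[c=b] σ[v='r'](S)) → 1

E1 and E2 produce the same multiset:
c | e | v | b
2 | 3 | r | 2

yes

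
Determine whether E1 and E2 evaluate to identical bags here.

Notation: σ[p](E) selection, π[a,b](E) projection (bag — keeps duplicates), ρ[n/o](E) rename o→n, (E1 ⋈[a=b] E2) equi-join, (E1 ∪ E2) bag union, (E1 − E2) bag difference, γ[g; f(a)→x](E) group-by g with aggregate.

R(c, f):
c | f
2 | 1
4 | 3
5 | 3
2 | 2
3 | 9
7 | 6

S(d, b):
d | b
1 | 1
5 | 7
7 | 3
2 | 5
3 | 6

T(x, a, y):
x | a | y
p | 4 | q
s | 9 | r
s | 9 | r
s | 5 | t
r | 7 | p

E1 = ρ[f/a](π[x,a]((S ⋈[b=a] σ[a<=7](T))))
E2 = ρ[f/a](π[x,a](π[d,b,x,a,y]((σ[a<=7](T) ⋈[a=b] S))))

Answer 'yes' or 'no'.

E1 stepwise |·|:
  S → 5
  T → 5
  σ[a<=7](T) → 3
  (S ⋈[b=a] σ[a<=7](T)) → 2
  π[x,a]((S ⋈[b=a] σ[a<=7](T))) → 2
  ρ[f/a](π[x,a]((S ⋈[b=a] σ[a<=7](T)))) → 2
E2 stepwise |·|:
  T → 5
  σ[a<=7](T) → 3
  S → 5
  (σ[a<=7](T) ⋈[a=b] S) → 2
  π[d,b,x,a,y]((σ[a<=7](T) ⋈[a=b] S)) → 2
  π[x,a](π[d,b,x,a,y]((σ[a<=7](T) ⋈[a=b] S))) → 2
  ρ[f/a](π[x,a](π[d,b,x,a,y]((σ[a<=7](T) ⋈[a=b] S)))) → 2

E1 and E2 produce the same multiset:
x | f
r | 7
s | 5

yes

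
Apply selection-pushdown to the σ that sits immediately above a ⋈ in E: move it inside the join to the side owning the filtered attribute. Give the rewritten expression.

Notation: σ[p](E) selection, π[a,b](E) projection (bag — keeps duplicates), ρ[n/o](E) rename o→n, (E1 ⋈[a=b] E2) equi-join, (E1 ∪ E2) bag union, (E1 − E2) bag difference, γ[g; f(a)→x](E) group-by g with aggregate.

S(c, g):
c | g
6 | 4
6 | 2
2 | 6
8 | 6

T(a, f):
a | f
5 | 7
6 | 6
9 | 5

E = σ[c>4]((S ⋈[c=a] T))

σ filters on c, owned by the left side.
E' = (σ[c>4](S) ⋈[c=a] T)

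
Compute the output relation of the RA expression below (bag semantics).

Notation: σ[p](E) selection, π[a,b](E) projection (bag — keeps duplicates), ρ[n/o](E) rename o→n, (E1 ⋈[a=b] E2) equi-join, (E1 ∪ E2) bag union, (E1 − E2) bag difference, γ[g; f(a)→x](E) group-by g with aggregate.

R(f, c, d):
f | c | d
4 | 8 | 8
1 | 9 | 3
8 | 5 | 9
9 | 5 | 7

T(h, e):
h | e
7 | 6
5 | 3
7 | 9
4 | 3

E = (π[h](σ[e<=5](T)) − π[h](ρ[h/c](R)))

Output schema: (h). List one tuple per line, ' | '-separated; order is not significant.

Row counts bottom-up:
  T → 4
  σ[e<=5](T) → 2
  π[h](σ[e<=5](T)) → 2
  R → 4
  ρ[h/c](R) → 4
  π[h](ρ[h/c](R)) → 4
  (π[h](σ[e<=5](T)) − π[h](ρ[h/c](R))) → 1

== RESULT ==
h
4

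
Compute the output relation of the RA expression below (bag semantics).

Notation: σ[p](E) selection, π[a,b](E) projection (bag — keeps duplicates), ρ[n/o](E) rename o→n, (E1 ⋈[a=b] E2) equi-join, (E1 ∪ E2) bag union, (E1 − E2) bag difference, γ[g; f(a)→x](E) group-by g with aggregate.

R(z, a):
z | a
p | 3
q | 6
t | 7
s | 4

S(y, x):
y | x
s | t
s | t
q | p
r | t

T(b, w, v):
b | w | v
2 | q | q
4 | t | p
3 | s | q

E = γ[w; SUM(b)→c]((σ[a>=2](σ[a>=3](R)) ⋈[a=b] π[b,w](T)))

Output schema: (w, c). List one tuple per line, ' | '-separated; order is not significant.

Subexpression sizes:
  R → 4
  σ[a>=3](R) → 4
  σ[a>=2](σ[a>=3](R)) → 4
  T → 3
  π[b,w](T) → 3
  (σ[a>=2](σ[a>=3](R)) ⋈[a=b] π[b,w](T)) → 2
  γ[w; SUM(b)→c]((σ[a>=2](σ[a>=3](R)) ⋈[a=b] π[b,w](T))) → 2

== RESULT ==
w | c
s | 3
t | 4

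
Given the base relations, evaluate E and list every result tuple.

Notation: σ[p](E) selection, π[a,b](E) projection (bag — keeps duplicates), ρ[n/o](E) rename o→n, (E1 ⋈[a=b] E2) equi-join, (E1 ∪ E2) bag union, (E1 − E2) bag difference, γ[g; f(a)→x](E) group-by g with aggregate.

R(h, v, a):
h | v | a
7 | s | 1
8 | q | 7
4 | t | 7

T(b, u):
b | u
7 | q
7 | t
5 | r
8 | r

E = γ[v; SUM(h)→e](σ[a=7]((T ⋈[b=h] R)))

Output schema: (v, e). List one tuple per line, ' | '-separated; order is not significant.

Per-node cardinality:
  T → 4
  R → 3
  (T ⋈[b=h] R) → 3
  σ[a=7]((T ⋈[b=h] R)) → 1
  γ[v; SUM(h)→e](σ[a=7]((T ⋈[b=h] R))) → 1

== RESULT ==
v | e
q | 8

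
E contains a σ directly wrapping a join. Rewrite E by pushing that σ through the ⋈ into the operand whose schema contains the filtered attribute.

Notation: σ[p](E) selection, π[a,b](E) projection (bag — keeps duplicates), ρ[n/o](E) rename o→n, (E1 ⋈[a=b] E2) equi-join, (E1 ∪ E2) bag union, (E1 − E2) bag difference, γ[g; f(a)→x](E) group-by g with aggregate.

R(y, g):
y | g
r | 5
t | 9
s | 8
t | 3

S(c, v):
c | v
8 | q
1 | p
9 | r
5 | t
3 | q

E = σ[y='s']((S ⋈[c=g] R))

σ filters on y, owned by the right side.
E' = (S ⋈[c=g] σ[y='s'](R))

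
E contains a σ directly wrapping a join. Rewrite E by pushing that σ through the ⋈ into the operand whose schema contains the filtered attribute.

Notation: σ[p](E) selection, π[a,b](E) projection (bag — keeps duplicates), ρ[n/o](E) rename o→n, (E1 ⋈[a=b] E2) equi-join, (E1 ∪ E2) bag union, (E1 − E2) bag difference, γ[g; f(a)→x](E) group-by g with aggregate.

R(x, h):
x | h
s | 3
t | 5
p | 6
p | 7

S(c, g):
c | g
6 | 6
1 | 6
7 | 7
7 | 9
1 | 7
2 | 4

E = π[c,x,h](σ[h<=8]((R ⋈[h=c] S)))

σ filters on h, owned by the left side.
E' = π[c,x,h]((σ[h<=8](R) ⋈[h=c] S))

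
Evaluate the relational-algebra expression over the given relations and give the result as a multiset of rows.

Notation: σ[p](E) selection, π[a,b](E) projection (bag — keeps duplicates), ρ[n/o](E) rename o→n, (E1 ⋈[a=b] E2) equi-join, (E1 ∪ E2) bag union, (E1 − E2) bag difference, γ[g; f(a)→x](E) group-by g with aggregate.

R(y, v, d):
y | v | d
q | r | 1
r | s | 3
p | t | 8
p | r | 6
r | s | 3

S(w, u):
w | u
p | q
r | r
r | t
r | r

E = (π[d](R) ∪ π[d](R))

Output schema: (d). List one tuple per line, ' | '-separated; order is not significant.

Per-node cardinality:
  R → 5
  π[d](R) → 5
  R → 5
  π[d](R) → 5
  (π[d](R) ∪ π[d](R)) → 10

== RESULT ==
d
1
1
3
3
3
3
6
6
8
8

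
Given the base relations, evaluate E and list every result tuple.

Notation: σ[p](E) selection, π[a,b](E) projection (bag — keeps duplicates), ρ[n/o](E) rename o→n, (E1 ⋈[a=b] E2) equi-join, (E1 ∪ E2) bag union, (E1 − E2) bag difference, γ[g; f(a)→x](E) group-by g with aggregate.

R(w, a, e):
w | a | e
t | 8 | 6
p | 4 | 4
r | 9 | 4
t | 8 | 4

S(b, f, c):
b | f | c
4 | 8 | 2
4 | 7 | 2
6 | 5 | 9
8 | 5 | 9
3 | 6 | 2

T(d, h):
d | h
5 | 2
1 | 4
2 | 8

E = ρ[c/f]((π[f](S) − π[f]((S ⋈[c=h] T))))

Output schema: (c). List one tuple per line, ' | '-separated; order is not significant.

Row counts bottom-up:
  S → 5
  π[f](S) → 5
  S → 5
  T → 3
  (S ⋈[c=h] T) → 3
  π[f]((S ⋈[c=h] T)) → 3
  (π[f](S) − π[f]((S ⋈[c=h] T))) → 2
  ρ[c/f]((π[f](S) − π[f]((S ⋈[c=h] T)))) → 2

== RESULT ==
c
5
5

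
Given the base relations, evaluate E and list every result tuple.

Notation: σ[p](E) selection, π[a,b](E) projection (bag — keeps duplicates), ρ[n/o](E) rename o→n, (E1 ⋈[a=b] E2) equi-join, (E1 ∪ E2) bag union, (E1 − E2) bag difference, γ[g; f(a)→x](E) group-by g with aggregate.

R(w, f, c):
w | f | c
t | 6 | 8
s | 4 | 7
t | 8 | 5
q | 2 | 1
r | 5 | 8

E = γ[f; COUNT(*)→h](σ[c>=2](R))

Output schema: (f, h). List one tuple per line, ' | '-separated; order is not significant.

Subexpression sizes:
  R → 5
  σ[c>=2](R) → 4
  γ[f; COUNT(*)→h](σ[c>=2](R)) → 4

== RESULT ==
f | h
4 | 1
5 | 1
6 | 1
8 | 1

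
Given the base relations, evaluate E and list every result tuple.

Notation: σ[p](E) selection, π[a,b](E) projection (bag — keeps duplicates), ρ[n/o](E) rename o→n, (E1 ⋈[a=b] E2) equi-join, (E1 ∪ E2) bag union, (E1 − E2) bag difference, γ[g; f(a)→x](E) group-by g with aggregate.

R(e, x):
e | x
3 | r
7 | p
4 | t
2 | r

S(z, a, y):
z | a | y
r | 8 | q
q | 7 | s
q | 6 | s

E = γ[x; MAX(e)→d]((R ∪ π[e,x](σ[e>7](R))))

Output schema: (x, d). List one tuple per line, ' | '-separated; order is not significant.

Per-node cardinality:
  R → 4
  R → 4
  σ[e>7](R) → 0
  π[e,x](σ[e>7](R)) → 0
  (R ∪ π[e,x](σ[e>7](R))) → 4
  γ[x; MAX(e)→d]((R ∪ π[e,x](σ[e>7](R)))) → 3

== RESULT ==
x | d
p | 7
r | 3
t | 4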